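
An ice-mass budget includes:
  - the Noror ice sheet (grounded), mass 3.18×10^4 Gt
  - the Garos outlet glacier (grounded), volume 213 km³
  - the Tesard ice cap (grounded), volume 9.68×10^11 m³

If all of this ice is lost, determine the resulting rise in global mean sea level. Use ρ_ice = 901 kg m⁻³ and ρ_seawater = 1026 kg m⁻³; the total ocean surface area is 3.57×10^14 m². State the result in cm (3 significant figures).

Noror: 3.18×10^4 Gt = 3.180×10^16 kg; dividing by ρ_w = 1026 kg m⁻³ gives 3.099×10^13 m³ of water.
Garos: 213 km³ × (901/1026) = 187.0 km³ of water.
Tesard: 9.68×10^11 m³ × (901/1026) = 8.501×10^11 m³ of water.
Total added water ≈ 3.203×10^13 m³ over 3.57×10^14 m² → Δh = 0.0897 m = 8.97 cm.

≈ 8.97 cm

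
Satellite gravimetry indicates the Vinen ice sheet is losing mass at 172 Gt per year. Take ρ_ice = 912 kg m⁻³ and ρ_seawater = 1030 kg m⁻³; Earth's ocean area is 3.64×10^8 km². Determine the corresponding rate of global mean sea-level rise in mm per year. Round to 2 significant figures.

≈ 0.46 mm/yr

ρ_w = 1030 kg m⁻³. Annual water volume added = 172 Gt / ρ_w = 1.720×10^14 kg / 1030 kg m⁻³ = 1.670×10^11 m³.
Δh per year = 1.670×10^11 / 3.64×10^14 = 4.59×10^-4 m = 0.46 mm.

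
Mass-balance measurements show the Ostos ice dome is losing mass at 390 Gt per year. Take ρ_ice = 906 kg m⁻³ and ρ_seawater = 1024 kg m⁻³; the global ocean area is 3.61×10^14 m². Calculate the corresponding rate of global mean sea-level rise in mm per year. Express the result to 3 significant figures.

ρ_w = 1024 kg m⁻³. Annual water volume added = 390 Gt / ρ_w = 3.900×10^14 kg / 1024 kg m⁻³ = 3.809×10^11 m³.
Δh per year = 3.809×10^11 / 3.61×10^14 = 1.06×10^-3 m = 1.06 mm.

≈ 1.06 mm/yr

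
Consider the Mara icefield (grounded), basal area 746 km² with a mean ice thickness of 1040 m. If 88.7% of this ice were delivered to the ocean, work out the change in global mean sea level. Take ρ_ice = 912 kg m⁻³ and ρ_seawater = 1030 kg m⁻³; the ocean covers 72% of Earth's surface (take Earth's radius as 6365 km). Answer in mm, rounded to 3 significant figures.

Mara: ice volume = 746 km² × 1040 m = 775.8 km³; 0.887 × 775.8 × (912/1030) = 609.3 km³ of water.
Spread over 3.67×10^14 m² of ocean, Δh = 6.093×10^11 / 3.67×10^14 = 1.66×10^-3 m = 1.66 mm.

≈ 1.66 mm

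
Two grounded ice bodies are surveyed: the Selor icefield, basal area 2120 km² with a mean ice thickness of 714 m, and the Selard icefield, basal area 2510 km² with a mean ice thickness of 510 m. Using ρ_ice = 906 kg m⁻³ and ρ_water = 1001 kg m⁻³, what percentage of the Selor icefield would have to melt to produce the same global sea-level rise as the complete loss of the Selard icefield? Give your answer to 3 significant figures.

Equal sea-level rise means equal mass of meltwater, i.e. equal mass of ice lost.
Ice mass of Selard: 1.160×10^15 kg; ice mass of Selor: 1.371×10^15 kg.
Fraction required = 1.160×10^15 / 1.371×10^15 = 0.846 → 84.6 %.

≈ 84.6 %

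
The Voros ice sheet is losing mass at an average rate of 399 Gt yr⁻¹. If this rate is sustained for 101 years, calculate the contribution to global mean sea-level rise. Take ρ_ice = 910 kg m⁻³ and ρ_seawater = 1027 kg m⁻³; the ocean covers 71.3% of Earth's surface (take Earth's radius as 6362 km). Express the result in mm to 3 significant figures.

Total mass lost = 399 Gt/yr × 101 yr = 4.030×10^4 Gt = 4.030×10^16 kg.
ρ_w = 1027 kg m⁻³, so water volume = 4.030×10^16 / 1027 = 3.924×10^13 m³.
Δh = 3.924×10^13 / 3.63×10^14 = 0.108 m = 108 mm.

≈ 108 mm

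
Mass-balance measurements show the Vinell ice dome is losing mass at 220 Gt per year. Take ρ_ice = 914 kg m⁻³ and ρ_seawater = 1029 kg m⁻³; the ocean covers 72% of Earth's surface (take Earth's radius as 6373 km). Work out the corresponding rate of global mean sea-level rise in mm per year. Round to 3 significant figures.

≈ 0.582 mm/yr

ρ_w = 1029 kg m⁻³. Annual water volume added = 220 Gt / ρ_w = 2.200×10^14 kg / 1029 kg m⁻³ = 2.138×10^11 m³.
Δh per year = 2.138×10^11 / 3.67×10^14 = 5.82×10^-4 m = 0.582 mm.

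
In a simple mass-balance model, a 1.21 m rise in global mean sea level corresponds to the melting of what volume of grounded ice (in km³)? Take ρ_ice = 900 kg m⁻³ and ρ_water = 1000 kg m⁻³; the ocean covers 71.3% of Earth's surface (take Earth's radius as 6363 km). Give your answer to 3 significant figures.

≈ 4.88×10^5 km³

Required water volume = Δh × A = 1.21 m × 3.63×10^14 m² = 4.389×10^14 m³ = 4.389×10^5 km³.
Ice volume = water volume × ρ_w/ρ_ice = 4.389×10^5 × 1000/900 = 4.88×10^5 km³.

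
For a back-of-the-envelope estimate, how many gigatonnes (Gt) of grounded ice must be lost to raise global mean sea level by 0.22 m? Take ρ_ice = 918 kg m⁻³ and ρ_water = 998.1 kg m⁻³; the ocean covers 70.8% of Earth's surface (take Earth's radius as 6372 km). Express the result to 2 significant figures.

≈ 7.9×10^4 Gt

Required water volume = Δh × A = 0.22 m × 3.61×10^14 m² = 7.947×10^13 m³.
ρ_w = 998.1 kg m⁻³, so the mass of water = 7.947×10^13 m³ × 998.1 kg m⁻³ = 7.932×10^16 kg = 7.9×10^4 Gt (and the same mass of ice, by conservation).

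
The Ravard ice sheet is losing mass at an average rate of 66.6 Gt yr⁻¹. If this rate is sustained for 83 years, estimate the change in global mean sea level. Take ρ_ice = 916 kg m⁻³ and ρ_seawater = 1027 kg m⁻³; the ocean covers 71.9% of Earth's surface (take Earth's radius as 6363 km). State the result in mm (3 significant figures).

≈ 14.7 mm

Total mass lost = 66.6 Gt/yr × 83 yr = 5528 Gt = 5.528×10^15 kg.
ρ_w = 1027 kg m⁻³, so water volume = 5.528×10^15 / 1027 = 5.382×10^12 m³.
Δh = 5.382×10^12 / 3.66×10^14 = 0.0147 m = 14.7 mm.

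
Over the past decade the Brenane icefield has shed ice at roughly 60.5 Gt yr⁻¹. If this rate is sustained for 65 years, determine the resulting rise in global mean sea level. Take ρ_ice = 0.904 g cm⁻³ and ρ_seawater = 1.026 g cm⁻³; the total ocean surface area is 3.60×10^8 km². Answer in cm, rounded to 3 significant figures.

Total mass lost = 60.5 Gt/yr × 65 yr = 3932 Gt = 3.932×10^15 kg.
ρ_w = 1.026 g cm⁻³ = 1026 kg m⁻³, so water volume = 3.932×10^15 / 1026 = 3.833×10^12 m³.
Δh = 3.833×10^12 / 3.60×10^14 = 0.0106 m = 1.06 cm.

≈ 1.06 cm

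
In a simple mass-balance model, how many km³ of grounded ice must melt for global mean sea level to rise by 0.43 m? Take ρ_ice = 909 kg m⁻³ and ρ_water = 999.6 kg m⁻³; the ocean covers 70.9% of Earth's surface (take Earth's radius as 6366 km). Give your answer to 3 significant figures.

Required water volume = Δh × A = 0.43 m × 3.61×10^14 m² = 1.553×10^14 m³ = 1.553×10^5 km³.
Ice volume = water volume × ρ_w/ρ_ice = 1.553×10^5 × 999.6/909 = 1.71×10^5 km³.

≈ 1.71×10^5 km³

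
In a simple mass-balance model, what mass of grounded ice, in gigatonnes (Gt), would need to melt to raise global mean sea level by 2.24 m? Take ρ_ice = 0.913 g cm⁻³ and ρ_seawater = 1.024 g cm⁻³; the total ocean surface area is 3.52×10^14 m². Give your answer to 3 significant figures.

Required water volume = Δh × A = 2.24 m × 3.52×10^14 m² = 7.885×10^14 m³.
ρ_w = 1.024 g cm⁻³ = 1024 kg m⁻³, so the mass of water = 7.885×10^14 m³ × 1024 kg m⁻³ = 8.074×10^17 kg = 8.07×10^5 Gt (and the same mass of ice, by conservation).

≈ 8.07×10^5 Gt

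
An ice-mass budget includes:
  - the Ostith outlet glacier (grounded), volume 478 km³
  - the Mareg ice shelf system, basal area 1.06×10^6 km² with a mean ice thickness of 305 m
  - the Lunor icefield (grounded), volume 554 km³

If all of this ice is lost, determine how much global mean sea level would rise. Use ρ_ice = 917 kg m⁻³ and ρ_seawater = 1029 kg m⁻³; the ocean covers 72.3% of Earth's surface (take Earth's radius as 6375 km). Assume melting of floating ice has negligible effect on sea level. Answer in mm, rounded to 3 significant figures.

≈ 2.49 mm

Ostith: 478 km³ × (917/1029) = 426.0 km³ of water.
The Mareg ice shelf system is floating and already displaces its own weight of water, so its melt adds essentially nothing to sea level.
Lunor: 554 km³ × (917/1029) = 493.7 km³ of water.
Total added water ≈ 9.197×10^11 m³ over 3.69×10^14 m² → Δh = 2.49×10^-3 m = 2.49 mm.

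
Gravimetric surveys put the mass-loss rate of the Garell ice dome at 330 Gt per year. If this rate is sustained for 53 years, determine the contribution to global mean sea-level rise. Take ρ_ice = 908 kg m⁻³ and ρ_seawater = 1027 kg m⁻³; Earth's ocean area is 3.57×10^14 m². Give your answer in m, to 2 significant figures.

Total mass lost = 330 Gt/yr × 53 yr = 1.749×10^4 Gt = 1.749×10^16 kg.
ρ_w = 1027 kg m⁻³, so water volume = 1.749×10^16 / 1027 = 1.703×10^13 m³.
Δh = 1.703×10^13 / 3.57×10^14 = 0.0477 m.

≈ 0.048 m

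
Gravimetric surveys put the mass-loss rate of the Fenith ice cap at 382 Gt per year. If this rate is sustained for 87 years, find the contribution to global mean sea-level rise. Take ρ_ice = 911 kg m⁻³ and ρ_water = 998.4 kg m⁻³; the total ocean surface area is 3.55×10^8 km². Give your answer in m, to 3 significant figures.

≈ 0.0938 m

Total mass lost = 382 Gt/yr × 87 yr = 3.323×10^4 Gt = 3.323×10^16 kg.
ρ_w = 998.4 kg m⁻³, so water volume = 3.323×10^16 / 998.4 = 3.329×10^13 m³.
Δh = 3.329×10^13 / 3.55×10^14 = 0.0938 m.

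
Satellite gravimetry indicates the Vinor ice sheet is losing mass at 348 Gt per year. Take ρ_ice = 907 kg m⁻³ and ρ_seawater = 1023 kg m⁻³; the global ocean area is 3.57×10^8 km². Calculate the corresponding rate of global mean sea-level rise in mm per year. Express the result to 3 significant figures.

ρ_w = 1023 kg m⁻³. Annual water volume added = 348 Gt / ρ_w = 3.480×10^14 kg / 1023 kg m⁻³ = 3.402×10^11 m³.
Δh per year = 3.402×10^11 / 3.57×10^14 = 9.53×10^-4 m = 0.953 mm.

≈ 0.953 mm/yr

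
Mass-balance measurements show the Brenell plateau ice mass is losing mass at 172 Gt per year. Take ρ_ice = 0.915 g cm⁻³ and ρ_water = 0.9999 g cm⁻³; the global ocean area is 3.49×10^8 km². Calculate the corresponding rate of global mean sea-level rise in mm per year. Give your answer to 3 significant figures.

ρ_w = 0.9999 g cm⁻³ = 999.9 kg m⁻³. Annual water volume added = 172 Gt / ρ_w = 1.720×10^14 kg / 999.9 kg m⁻³ = 1.720×10^11 m³.
Δh per year = 1.720×10^11 / 3.49×10^14 = 4.93×10^-4 m = 0.493 mm.

≈ 0.493 mm/yr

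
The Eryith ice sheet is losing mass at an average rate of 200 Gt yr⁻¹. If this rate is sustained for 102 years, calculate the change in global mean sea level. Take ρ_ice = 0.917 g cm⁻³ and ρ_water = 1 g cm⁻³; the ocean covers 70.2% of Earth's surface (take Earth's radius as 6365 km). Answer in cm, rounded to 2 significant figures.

Total mass lost = 200 Gt/yr × 102 yr = 2.040×10^4 Gt = 2.040×10^16 kg.
ρ_w = 1 g cm⁻³ = 1000 kg m⁻³, so water volume = 2.040×10^16 / 1000 = 2.040×10^13 m³.
Δh = 2.040×10^13 / 3.57×10^14 = 0.0571 m = 5.7 cm.

≈ 5.7 cm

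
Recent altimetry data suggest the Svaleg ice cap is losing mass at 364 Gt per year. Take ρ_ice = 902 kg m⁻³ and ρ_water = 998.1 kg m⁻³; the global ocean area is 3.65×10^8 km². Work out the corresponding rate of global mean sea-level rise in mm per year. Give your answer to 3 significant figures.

ρ_w = 998.1 kg m⁻³. Annual water volume added = 364 Gt / ρ_w = 3.640×10^14 kg / 998.1 kg m⁻³ = 3.647×10^11 m³.
Δh per year = 3.647×10^11 / 3.65×10^14 = 9.99×10^-4 m = 0.999 mm.

≈ 0.999 mm/yr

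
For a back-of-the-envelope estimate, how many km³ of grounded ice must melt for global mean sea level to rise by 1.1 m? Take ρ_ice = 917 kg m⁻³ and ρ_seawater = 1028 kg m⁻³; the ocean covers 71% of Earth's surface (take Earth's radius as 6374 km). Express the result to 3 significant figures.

≈ 4.47×10^5 km³

Required water volume = Δh × A = 1.1 m × 3.62×10^14 m² = 3.987×10^14 m³ = 3.987×10^5 km³.
Ice volume = water volume × ρ_w/ρ_ice = 3.987×10^5 × 1028/917 = 4.47×10^5 km³.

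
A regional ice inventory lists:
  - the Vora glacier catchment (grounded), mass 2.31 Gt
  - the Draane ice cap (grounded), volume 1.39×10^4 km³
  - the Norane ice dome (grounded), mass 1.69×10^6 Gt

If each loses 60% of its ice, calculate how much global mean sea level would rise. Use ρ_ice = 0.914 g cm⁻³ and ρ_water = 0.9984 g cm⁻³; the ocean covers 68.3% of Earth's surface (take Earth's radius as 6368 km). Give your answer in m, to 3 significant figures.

≈ 2.94 m

Vora: 0.6 × 2.31 Gt = 1.386×10^12 kg; dividing by ρ_w = 0.9984 g cm⁻³ = 998.4 kg m⁻³ gives 1.388×10^9 m³ of water.
Draane: 0.6 × 1.39×10^4 km³ × (914/998.4) = 7635 km³ of water.
Norane: 0.6 × 1.69×10^6 Gt = 1.014×10^18 kg; dividing by ρ_w = 998.4 kg m⁻³ gives 1.016×10^15 m³ of water.
Total added water ≈ 1.023×10^15 m³ over 3.48×10^14 m² → Δh = 2.94 m.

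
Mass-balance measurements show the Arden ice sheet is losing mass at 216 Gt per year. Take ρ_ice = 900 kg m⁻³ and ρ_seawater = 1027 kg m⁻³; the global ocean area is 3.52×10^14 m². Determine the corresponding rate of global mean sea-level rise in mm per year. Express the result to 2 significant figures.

ρ_w = 1027 kg m⁻³. Annual water volume added = 216 Gt / ρ_w = 2.160×10^14 kg / 1027 kg m⁻³ = 2.103×10^11 m³.
Δh per year = 2.103×10^11 / 3.52×10^14 = 5.98×10^-4 m = 0.60 mm.

≈ 0.60 mm/yr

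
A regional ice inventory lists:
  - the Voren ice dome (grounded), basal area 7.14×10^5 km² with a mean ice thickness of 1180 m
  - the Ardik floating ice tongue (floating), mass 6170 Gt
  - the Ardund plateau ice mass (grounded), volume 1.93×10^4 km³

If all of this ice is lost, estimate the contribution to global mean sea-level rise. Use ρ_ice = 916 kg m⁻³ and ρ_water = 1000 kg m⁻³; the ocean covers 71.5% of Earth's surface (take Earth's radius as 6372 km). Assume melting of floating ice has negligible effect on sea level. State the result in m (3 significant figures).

Voren: ice volume = 7.14×10^5 km² × 1180 m = 8.425×10^5 km³; 8.425×10^5 × (916/1000) = 7.717×10^5 km³ of water.
The Ardik floating ice tongue is floating and already displaces its own weight of water, so its melt adds essentially nothing to sea level.
Ardund: 1.93×10^4 km³ × (916/1000) = 1.768×10^4 km³ of water.
Total added water ≈ 7.894×10^14 m³ over 3.65×10^14 m² → Δh = 2.16 m.

≈ 2.16 m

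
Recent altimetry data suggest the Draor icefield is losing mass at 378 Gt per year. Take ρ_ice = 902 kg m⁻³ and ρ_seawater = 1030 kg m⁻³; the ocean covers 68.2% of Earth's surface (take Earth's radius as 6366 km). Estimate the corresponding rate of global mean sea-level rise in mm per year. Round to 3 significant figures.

ρ_w = 1030 kg m⁻³. Annual water volume added = 378 Gt / ρ_w = 3.780×10^14 kg / 1030 kg m⁻³ = 3.670×10^11 m³.
Δh per year = 3.670×10^11 / 3.47×10^14 = 1.06×10^-3 m = 1.06 mm.

≈ 1.06 mm/yr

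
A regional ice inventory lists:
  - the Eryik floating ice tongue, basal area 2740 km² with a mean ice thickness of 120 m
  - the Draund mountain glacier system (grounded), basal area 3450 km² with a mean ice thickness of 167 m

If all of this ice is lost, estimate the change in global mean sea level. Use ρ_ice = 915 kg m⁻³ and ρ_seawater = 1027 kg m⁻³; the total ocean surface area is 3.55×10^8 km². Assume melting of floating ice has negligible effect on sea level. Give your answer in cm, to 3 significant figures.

The Eryik floating ice tongue is floating and already displaces its own weight of water, so its melt adds essentially nothing to sea level.
Draund: ice volume = 3450 km² × 167 m = 576.1 km³; 576.1 × (915/1027) = 513.3 km³ of water.
Total added water ≈ 5.133×10^11 m³ over 3.55×10^14 m² → Δh = 1.45×10^-3 m = 0.145 cm.

≈ 0.145 cm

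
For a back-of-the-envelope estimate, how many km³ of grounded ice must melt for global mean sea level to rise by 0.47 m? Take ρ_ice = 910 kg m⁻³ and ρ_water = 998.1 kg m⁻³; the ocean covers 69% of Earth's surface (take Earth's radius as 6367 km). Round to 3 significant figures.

≈ 1.81×10^5 km³

Required water volume = Δh × A = 0.47 m × 3.52×10^14 m² = 1.652×10^14 m³ = 1.652×10^5 km³.
Ice volume = water volume × ρ_w/ρ_ice = 1.652×10^5 × 998.1/910 = 1.81×10^5 km³.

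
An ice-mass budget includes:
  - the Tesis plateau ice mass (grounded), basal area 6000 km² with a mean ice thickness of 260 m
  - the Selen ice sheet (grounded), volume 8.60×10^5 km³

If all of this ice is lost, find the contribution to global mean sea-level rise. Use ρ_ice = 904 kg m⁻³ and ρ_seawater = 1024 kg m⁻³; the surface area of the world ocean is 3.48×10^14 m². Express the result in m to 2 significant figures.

≈ 2.2 m

Tesis: ice volume = 6000 km² × 260 m = 1560 km³; 1560 × (904/1024) = 1377 km³ of water.
Selen: 8.60×10^5 km³ × (904/1024) = 7.592×10^5 km³ of water.
Total added water ≈ 7.606×10^14 m³ over 3.48×10^14 m² → Δh = 2.19 m.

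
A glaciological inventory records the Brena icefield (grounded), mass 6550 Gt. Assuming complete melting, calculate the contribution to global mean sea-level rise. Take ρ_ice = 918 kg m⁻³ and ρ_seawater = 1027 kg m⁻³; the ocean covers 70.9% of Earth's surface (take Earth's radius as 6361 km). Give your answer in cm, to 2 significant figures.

≈ 1.8 cm

Brena: 6550 Gt = 6.550×10^15 kg; dividing by ρ_w = 1027 kg m⁻³ gives 6.378×10^12 m³ of water.
Spread over 3.61×10^14 m² of ocean, Δh = 6.378×10^12 / 3.61×10^14 = 0.0177 m = 1.8 cm.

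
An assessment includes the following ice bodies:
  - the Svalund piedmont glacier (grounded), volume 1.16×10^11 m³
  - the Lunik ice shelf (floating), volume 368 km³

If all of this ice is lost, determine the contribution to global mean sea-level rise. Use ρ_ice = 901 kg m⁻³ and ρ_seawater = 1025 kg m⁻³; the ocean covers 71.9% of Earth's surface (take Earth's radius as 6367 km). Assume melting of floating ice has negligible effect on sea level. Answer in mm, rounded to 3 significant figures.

Svalund: 1.16×10^11 m³ × (901/1025) = 1.020×10^11 m³ of water.
The Lunik ice shelf is floating and already displaces its own weight of water, so its melt adds essentially nothing to sea level.
Total added water ≈ 1.020×10^11 m³ over 3.66×10^14 m² → Δh = 2.78×10^-4 m = 0.278 mm.

≈ 0.278 mm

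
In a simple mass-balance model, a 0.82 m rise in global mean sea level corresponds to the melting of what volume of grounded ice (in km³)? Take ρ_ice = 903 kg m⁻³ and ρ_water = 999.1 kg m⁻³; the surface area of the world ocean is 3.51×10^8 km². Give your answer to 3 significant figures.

Required water volume = Δh × A = 0.82 m × 3.51×10^14 m² = 2.878×10^14 m³ = 2.878×10^5 km³.
Ice volume = water volume × ρ_w/ρ_ice = 2.878×10^5 × 999.1/903 = 3.18×10^5 km³.

≈ 3.18×10^5 km³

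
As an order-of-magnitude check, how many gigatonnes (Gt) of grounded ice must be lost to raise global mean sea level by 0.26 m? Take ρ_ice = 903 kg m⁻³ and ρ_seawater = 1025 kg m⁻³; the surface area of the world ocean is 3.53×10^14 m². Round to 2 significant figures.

Required water volume = Δh × A = 0.26 m × 3.53×10^14 m² = 9.178×10^13 m³.
ρ_w = 1025 kg m⁻³, so the mass of water = 9.178×10^13 m³ × 1025 kg m⁻³ = 9.407×10^16 kg = 9.4×10^4 Gt (and the same mass of ice, by conservation).

≈ 9.4×10^4 Gt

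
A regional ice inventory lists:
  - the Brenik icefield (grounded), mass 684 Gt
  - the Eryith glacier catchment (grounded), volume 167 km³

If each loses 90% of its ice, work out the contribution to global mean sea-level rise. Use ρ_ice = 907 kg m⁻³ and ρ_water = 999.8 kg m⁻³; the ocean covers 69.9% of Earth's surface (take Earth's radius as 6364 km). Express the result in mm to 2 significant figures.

Brenik: 0.9 × 684 Gt = 6.156×10^14 kg; dividing by ρ_w = 999.8 kg m⁻³ gives 6.157×10^11 m³ of water.
Eryith: 0.9 × 167 km³ × (907/999.8) = 136.3 km³ of water.
Total added water ≈ 7.521×10^11 m³ over 3.56×10^14 m² → Δh = 2.11×10^-3 m = 2.1 mm.

≈ 2.1 mm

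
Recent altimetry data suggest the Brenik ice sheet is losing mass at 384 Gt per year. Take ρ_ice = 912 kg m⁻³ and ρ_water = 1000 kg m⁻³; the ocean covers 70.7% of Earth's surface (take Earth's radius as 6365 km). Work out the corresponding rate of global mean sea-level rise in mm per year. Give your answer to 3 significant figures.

≈ 1.07 mm/yr

ρ_w = 1000 kg m⁻³. Annual water volume added = 384 Gt / ρ_w = 3.840×10^14 kg / 1000 kg m⁻³ = 3.840×10^11 m³.
Δh per year = 3.840×10^11 / 3.60×10^14 = 1.07×10^-3 m = 1.07 mm.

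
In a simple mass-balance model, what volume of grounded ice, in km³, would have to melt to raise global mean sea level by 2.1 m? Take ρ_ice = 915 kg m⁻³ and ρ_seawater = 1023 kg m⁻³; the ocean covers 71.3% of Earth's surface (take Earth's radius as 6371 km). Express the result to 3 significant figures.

Required water volume = Δh × A = 2.1 m × 3.64×10^14 m² = 7.637×10^14 m³ = 7.637×10^5 km³.
Ice volume = water volume × ρ_w/ρ_ice = 7.637×10^5 × 1023/915 = 8.54×10^5 km³.

≈ 8.54×10^5 km³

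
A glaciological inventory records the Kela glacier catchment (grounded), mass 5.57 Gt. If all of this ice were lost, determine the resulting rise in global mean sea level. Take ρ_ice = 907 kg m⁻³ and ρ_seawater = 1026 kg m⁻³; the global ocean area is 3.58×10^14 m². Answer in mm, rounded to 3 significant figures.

≈ 0.0152 mm

Kela: 5.57 Gt = 5.570×10^12 kg; dividing by ρ_w = 1026 kg m⁻³ gives 5.429×10^9 m³ of water.
Spread over 3.58×10^14 m² of ocean, Δh = 5.429×10^9 / 3.58×10^14 = 1.52×10^-5 m = 0.0152 mm.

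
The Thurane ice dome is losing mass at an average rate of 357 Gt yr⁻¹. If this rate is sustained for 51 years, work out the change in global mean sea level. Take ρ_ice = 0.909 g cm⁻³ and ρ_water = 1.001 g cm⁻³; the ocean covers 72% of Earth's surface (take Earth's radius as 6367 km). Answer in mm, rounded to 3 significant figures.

≈ 49.6 mm

Total mass lost = 357 Gt/yr × 51 yr = 1.821×10^4 Gt = 1.821×10^16 kg.
ρ_w = 1.001 g cm⁻³ = 1001 kg m⁻³, so water volume = 1.821×10^16 / 1001 = 1.819×10^13 m³.
Δh = 1.819×10^13 / 3.67×10^14 = 0.0496 m = 49.6 mm.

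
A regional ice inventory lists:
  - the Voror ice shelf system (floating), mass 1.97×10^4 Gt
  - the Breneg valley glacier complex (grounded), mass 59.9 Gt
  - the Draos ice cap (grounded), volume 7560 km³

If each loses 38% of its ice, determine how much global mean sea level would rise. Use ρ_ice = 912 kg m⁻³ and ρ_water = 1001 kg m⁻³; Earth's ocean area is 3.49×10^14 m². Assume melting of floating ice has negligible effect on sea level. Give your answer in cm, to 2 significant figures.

The Voror ice shelf system is floating and already displaces its own weight of water, so its melt adds essentially nothing to sea level.
Breneg: 0.38 × 59.9 Gt = 2.276×10^13 kg; dividing by ρ_w = 1001 kg m⁻³ gives 2.274×10^10 m³ of water.
Draos: 0.38 × 7560 km³ × (912/1001) = 2617 km³ of water.
Total added water ≈ 2.640×10^12 m³ over 3.49×10^14 m² → Δh = 7.56×10^-3 m = 0.76 cm.

≈ 0.76 cm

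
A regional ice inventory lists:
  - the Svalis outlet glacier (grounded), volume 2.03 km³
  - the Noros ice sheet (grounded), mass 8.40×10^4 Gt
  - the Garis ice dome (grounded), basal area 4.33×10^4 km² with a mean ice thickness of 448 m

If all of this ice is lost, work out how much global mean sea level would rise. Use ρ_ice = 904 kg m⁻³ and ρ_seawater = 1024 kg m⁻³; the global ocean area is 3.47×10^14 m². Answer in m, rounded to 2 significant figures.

≈ 0.29 m

Svalis: 2.03 km³ × (904/1024) = 1.792 km³ of water.
Noros: 8.40×10^4 Gt = 8.400×10^16 kg; dividing by ρ_w = 1024 kg m⁻³ gives 8.203×10^13 m³ of water.
Garis: ice volume = 4.33×10^4 km² × 448 m = 1.940×10^4 km³; 1.940×10^4 × (904/1024) = 1.713×10^4 km³ of water.
Total added water ≈ 9.916×10^13 m³ over 3.47×10^14 m² → Δh = 0.286 m.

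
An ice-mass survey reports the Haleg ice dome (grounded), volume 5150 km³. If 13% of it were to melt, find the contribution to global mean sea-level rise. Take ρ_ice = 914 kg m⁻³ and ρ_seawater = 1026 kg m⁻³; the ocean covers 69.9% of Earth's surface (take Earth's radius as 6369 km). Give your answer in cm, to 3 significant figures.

Haleg: 0.13 × 5150 km³ × (914/1026) = 596.4 km³ of water.
Spread over 3.56×10^14 m² of ocean, Δh = 5.964×10^11 / 3.56×10^14 = 1.67×10^-3 m = 0.167 cm.

≈ 0.167 cm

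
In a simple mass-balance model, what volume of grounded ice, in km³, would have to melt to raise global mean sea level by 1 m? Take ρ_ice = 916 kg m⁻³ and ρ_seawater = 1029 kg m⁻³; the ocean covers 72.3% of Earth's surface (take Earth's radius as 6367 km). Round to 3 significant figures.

≈ 4.14×10^5 km³

Required water volume = Δh × A = 1 m × 3.68×10^14 m² = 3.683×10^14 m³ = 3.683×10^5 km³.
Ice volume = water volume × ρ_w/ρ_ice = 3.683×10^5 × 1029/916 = 4.14×10^5 km³.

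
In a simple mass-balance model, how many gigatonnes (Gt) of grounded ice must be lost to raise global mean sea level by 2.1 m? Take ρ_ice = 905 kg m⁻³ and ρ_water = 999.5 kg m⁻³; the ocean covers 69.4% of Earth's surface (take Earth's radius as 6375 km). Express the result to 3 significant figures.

Required water volume = Δh × A = 2.1 m × 3.54×10^14 m² = 7.443×10^14 m³.
ρ_w = 999.5 kg m⁻³, so the mass of water = 7.443×10^14 m³ × 999.5 kg m⁻³ = 7.439×10^17 kg = 7.44×10^5 Gt (and the same mass of ice, by conservation).

≈ 7.44×10^5 Gt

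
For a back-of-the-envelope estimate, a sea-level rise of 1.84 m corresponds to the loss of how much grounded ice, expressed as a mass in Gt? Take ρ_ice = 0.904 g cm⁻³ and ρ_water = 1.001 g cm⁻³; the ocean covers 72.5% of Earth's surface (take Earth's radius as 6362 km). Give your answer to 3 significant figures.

≈ 6.79×10^5 Gt

Required water volume = Δh × A = 1.84 m × 3.69×10^14 m² = 6.785×10^14 m³.
ρ_w = 1.001 g cm⁻³ = 1001 kg m⁻³, so the mass of water = 6.785×10^14 m³ × 1001 kg m⁻³ = 6.792×10^17 kg = 6.79×10^5 Gt (and the same mass of ice, by conservation).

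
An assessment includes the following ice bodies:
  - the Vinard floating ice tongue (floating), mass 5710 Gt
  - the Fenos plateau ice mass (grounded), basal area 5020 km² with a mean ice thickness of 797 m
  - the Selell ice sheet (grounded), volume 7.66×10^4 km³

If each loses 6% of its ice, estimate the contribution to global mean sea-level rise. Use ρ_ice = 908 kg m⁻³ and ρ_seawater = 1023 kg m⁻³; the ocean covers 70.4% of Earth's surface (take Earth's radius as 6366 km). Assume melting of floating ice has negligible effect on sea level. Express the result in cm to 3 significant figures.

The Vinard floating ice tongue is floating and already displaces its own weight of water, so its melt adds essentially nothing to sea level.
Fenos: ice volume = 5020 km² × 797 m = 4001 km³; 0.06 × 4001 × (908/1023) = 213.1 km³ of water.
Selell: 0.06 × 7.66×10^4 km³ × (908/1023) = 4079 km³ of water.
Total added water ≈ 4.292×10^12 m³ over 3.59×10^14 m² → Δh = 0.0120 m = 1.20 cm.

≈ 1.20 cm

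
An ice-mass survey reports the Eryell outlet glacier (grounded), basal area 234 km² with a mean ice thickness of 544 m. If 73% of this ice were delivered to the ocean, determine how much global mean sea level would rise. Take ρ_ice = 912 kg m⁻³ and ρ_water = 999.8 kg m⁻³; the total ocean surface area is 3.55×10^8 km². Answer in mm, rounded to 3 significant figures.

Eryell: ice volume = 234 km² × 544 m = 127.3 km³; 0.73 × 127.3 × (912/999.8) = 84.77 km³ of water.
Spread over 3.55×10^14 m² of ocean, Δh = 8.477×10^10 / 3.55×10^14 = 2.39×10^-4 m = 0.239 mm.

≈ 0.239 mm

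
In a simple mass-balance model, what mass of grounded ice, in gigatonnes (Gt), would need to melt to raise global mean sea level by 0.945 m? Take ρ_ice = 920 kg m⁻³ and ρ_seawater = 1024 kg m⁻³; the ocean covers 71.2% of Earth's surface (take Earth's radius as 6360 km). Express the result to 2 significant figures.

Required water volume = Δh × A = 0.945 m × 3.62×10^14 m² = 3.420×10^14 m³.
ρ_w = 1024 kg m⁻³, so the mass of water = 3.420×10^14 m³ × 1024 kg m⁻³ = 3.502×10^17 kg = 3.5×10^5 Gt (and the same mass of ice, by conservation).

≈ 3.5×10^5 Gt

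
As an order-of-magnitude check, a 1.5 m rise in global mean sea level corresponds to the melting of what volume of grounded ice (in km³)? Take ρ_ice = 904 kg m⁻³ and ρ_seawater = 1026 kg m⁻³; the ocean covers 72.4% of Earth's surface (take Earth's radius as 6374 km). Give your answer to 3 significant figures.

≈ 6.29×10^5 km³

Required water volume = Δh × A = 1.5 m × 3.70×10^14 m² = 5.545×10^14 m³ = 5.545×10^5 km³.
Ice volume = water volume × ρ_w/ρ_ice = 5.545×10^5 × 1026/904 = 6.29×10^5 km³.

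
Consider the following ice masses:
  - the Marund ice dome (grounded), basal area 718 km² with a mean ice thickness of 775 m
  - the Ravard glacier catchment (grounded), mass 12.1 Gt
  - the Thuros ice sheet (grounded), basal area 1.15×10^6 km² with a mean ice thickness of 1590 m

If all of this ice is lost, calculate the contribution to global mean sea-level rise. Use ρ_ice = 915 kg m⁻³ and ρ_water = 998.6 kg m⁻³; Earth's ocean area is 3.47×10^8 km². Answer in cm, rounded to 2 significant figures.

Marund: ice volume = 718 km² × 775 m = 556.5 km³; 556.5 × (915/998.6) = 509.9 km³ of water.
Ravard: 12.1 Gt = 1.210×10^13 kg; dividing by ρ_w = 998.6 kg m⁻³ gives 1.212×10^10 m³ of water.
Thuros: ice volume = 1.15×10^6 km² × 1590 m = 1.828×10^6 km³; 1.828×10^6 × (915/998.6) = 1.675×10^6 km³ of water.
Total added water ≈ 1.676×10^15 m³ over 3.47×10^14 m² → Δh = 4.83 m = 480 cm.

≈ 480 cm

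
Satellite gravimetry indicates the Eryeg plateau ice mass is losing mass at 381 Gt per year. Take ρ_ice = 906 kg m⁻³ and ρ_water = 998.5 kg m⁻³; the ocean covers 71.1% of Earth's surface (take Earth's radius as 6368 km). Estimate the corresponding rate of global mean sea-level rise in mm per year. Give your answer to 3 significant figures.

ρ_w = 998.5 kg m⁻³. Annual water volume added = 381 Gt / ρ_w = 3.810×10^14 kg / 998.5 kg m⁻³ = 3.816×10^11 m³.
Δh per year = 3.816×10^11 / 3.62×10^14 = 1.05×10^-3 m = 1.05 mm.

≈ 1.05 mm/yr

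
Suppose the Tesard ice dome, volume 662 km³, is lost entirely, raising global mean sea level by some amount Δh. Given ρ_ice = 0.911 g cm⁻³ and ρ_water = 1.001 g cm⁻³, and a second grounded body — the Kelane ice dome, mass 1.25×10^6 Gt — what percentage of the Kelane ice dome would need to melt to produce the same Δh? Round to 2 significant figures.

≈ 0.048 %

Equal sea-level rise means equal mass of meltwater, i.e. equal mass of ice lost.
Ice mass of Tesard: 6.031×10^14 kg; ice mass of Kelane: 1.250×10^18 kg.
Fraction required = 6.031×10^14 / 1.250×10^18 = 4.82×10^-4 → 0.048 %.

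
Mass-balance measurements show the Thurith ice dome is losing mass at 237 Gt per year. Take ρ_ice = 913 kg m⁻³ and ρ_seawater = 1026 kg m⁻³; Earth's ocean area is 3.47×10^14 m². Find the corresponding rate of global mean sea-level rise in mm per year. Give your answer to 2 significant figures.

≈ 0.67 mm/yr

ρ_w = 1026 kg m⁻³. Annual water volume added = 237 Gt / ρ_w = 2.370×10^14 kg / 1026 kg m⁻³ = 2.310×10^11 m³.
Δh per year = 2.310×10^11 / 3.47×10^14 = 6.66×10^-4 m = 0.67 mm.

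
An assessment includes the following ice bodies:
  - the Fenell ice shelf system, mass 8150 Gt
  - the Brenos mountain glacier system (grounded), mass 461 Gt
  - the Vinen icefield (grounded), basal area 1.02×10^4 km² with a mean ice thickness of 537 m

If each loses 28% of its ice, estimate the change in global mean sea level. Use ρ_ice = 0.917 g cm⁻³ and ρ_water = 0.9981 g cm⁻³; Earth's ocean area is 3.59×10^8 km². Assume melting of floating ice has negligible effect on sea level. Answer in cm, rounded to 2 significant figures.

≈ 0.43 cm

The Fenell ice shelf system is floating and already displaces its own weight of water, so its melt adds essentially nothing to sea level.
Brenos: 0.28 × 461 Gt = 1.291×10^14 kg; dividing by ρ_w = 0.9981 g cm⁻³ = 998.1 kg m⁻³ gives 1.293×10^11 m³ of water.
Vinen: ice volume = 1.02×10^4 km² × 537 m = 5477 km³; 0.28 × 5477 × (917/998.1) = 1409 km³ of water.
Total added water ≈ 1.538×10^12 m³ over 3.59×10^14 m² → Δh = 4.29×10^-3 m = 0.43 cm.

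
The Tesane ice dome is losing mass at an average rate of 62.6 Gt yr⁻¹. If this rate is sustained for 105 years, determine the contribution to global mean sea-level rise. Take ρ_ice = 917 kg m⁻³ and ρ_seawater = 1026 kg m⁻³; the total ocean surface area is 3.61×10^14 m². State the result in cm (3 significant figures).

≈ 1.77 cm

Total mass lost = 62.6 Gt/yr × 105 yr = 6573 Gt = 6.573×10^15 kg.
ρ_w = 1026 kg m⁻³, so water volume = 6.573×10^15 / 1026 = 6.406×10^12 m³.
Δh = 6.406×10^12 / 3.61×10^14 = 0.0177 m = 1.77 cm.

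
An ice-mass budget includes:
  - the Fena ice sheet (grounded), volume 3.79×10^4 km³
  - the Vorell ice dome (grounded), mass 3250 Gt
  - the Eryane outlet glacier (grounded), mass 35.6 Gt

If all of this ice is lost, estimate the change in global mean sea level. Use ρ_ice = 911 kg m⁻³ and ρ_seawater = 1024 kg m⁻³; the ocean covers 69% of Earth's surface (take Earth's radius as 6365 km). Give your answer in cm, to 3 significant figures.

Fena: 3.79×10^4 km³ × (911/1024) = 3.372×10^4 km³ of water.
Vorell: 3250 Gt = 3.250×10^15 kg; dividing by ρ_w = 1024 kg m⁻³ gives 3.174×10^12 m³ of water.
Eryane: 35.6 Gt = 3.560×10^13 kg; dividing by ρ_w = 1024 kg m⁻³ gives 3.477×10^10 m³ of water.
Total added water ≈ 3.693×10^13 m³ over 3.51×10^14 m² → Δh = 0.105 m = 10.5 cm.

≈ 10.5 cm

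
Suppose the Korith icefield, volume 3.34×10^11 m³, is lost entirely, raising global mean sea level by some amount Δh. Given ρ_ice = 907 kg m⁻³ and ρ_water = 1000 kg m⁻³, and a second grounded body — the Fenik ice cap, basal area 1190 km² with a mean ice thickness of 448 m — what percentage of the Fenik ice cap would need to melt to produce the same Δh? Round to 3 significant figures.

≈ 62.7 %

Equal sea-level rise means equal mass of meltwater, i.e. equal mass of ice lost.
Ice mass of Korith: 3.029×10^14 kg; ice mass of Fenik: 4.835×10^14 kg.
Fraction required = 3.029×10^14 / 4.835×10^14 = 0.627 → 62.7 %.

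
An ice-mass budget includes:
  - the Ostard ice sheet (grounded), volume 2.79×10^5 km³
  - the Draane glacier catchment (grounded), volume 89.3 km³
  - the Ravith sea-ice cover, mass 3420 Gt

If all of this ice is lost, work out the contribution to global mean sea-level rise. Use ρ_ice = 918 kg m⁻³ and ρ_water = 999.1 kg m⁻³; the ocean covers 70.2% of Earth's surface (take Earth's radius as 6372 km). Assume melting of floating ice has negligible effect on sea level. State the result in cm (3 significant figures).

Ostard: 2.79×10^5 km³ × (918/999.1) = 2.564×10^5 km³ of water.
Draane: 89.3 km³ × (918/999.1) = 82.05 km³ of water.
The Ravith sea-ice cover is floating and already displaces its own weight of water, so its melt adds essentially nothing to sea level.
Total added water ≈ 2.564×10^14 m³ over 3.58×10^14 m² → Δh = 0.716 m = 71.6 cm.

≈ 71.6 cm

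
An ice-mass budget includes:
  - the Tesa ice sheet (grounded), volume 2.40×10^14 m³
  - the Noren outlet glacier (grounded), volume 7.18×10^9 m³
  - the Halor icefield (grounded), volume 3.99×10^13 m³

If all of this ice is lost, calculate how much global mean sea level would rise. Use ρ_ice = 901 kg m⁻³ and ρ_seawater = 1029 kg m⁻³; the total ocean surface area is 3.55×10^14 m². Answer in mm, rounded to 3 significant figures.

≈ 690 mm

Tesa: 2.40×10^14 m³ × (901/1029) = 2.101×10^14 m³ of water.
Noren: 7.18×10^9 m³ × (901/1029) = 6.287×10^9 m³ of water.
Halor: 3.99×10^13 m³ × (901/1029) = 3.494×10^13 m³ of water.
Total added water ≈ 2.451×10^14 m³ over 3.55×10^14 m² → Δh = 0.690 m = 690 mm.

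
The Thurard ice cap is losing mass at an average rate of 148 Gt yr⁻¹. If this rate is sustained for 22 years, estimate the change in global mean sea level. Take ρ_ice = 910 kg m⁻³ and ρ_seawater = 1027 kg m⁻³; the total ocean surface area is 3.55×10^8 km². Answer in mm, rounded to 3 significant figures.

≈ 8.93 mm

Total mass lost = 148 Gt/yr × 22 yr = 3256 Gt = 3.256×10^15 kg.
ρ_w = 1027 kg m⁻³, so water volume = 3.256×10^15 / 1027 = 3.170×10^12 m³.
Δh = 3.170×10^12 / 3.55×10^14 = 8.93×10^-3 m = 8.93 mm.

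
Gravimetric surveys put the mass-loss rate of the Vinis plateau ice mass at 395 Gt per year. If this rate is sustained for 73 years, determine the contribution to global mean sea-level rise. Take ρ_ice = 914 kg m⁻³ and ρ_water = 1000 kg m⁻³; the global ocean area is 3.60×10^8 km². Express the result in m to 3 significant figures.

≈ 0.0801 m

Total mass lost = 395 Gt/yr × 73 yr = 2.884×10^4 Gt = 2.884×10^16 kg.
ρ_w = 1000 kg m⁻³, so water volume = 2.884×10^16 / 1000 = 2.884×10^13 m³.
Δh = 2.884×10^13 / 3.60×10^14 = 0.0801 m.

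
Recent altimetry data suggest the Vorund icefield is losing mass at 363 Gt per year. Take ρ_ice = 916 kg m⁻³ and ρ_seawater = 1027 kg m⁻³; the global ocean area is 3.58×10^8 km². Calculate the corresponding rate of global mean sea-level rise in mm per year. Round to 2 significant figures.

≈ 0.99 mm/yr

ρ_w = 1027 kg m⁻³. Annual water volume added = 363 Gt / ρ_w = 3.630×10^14 kg / 1027 kg m⁻³ = 3.535×10^11 m³.
Δh per year = 3.535×10^11 / 3.58×10^14 = 9.87×10^-4 m = 0.99 mm.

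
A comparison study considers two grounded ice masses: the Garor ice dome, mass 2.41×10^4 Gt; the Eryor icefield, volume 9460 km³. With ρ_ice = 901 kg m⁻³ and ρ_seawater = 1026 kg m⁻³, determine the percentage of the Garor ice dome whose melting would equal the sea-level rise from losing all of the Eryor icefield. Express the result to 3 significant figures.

Equal sea-level rise means equal mass of meltwater, i.e. equal mass of ice lost.
Ice mass of Eryor: 8.523×10^15 kg; ice mass of Garor: 2.410×10^16 kg.
Fraction required = 8.523×10^15 / 2.410×10^16 = 0.354 → 35.4 %.

≈ 35.4 %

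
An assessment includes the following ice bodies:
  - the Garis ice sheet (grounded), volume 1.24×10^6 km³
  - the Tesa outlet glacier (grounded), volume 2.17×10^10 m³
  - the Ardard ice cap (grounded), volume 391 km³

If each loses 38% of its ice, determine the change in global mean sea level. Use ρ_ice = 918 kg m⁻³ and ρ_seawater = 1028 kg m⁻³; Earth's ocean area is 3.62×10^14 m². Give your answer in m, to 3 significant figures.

≈ 1.16 m

Garis: 0.38 × 1.24×10^6 km³ × (918/1028) = 4.208×10^5 km³ of water.
Tesa: 0.38 × 2.17×10^10 m³ × (918/1028) = 7.364×10^9 m³ of water.
Ardard: 0.38 × 391 km³ × (918/1028) = 132.7 km³ of water.
Total added water ≈ 4.209×10^14 m³ over 3.62×10^14 m² → Δh = 1.16 m.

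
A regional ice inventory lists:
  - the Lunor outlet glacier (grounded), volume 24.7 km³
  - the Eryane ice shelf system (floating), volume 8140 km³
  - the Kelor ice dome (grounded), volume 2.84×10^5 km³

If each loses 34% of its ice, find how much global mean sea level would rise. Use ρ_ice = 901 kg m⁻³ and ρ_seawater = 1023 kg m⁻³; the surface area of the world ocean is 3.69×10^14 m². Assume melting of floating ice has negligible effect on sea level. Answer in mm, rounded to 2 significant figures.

≈ 230 mm

Lunor: 0.34 × 24.7 km³ × (901/1023) = 7.396 km³ of water.
The Eryane ice shelf system is floating and already displaces its own weight of water, so its melt adds essentially nothing to sea level.
Kelor: 0.34 × 2.84×10^5 km³ × (901/1023) = 8.504×10^4 km³ of water.
Total added water ≈ 8.505×10^13 m³ over 3.69×10^14 m² → Δh = 0.230 m = 230 mm.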